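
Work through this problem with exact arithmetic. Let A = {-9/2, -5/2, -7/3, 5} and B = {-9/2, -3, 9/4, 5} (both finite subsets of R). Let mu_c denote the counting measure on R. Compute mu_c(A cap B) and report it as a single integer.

Counting measure on a finite set equals cardinality. mu_c(A cap B) = |A cap B| (elements appearing in both).
Enumerating the elements of A that also lie in B gives 2 element(s).
So mu_c(A cap B) = 2.

2


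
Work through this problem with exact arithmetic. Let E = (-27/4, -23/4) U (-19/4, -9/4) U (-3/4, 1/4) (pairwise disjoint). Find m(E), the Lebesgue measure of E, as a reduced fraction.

For pairwise disjoint intervals, m(union_i I_i) = sum_i m(I_i),
and m is invariant under swapping open/closed endpoints (single points have measure 0).
So m(E) = sum_i (b_i - a_i).
  I_1 has length -23/4 - (-27/4) = 1.
  I_2 has length -9/4 - (-19/4) = 5/2.
  I_3 has length 1/4 - (-3/4) = 1.
Summing:
  m(E) = 1 + 5/2 + 1 = 9/2.

9/2


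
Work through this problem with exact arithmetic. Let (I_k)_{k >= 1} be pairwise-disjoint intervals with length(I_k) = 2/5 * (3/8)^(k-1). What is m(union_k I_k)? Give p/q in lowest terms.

By countable additivity of the Lebesgue measure on pairwise disjoint measurable sets,
  m(union_{k >= 1} I_k) = sum_{k >= 1} m(I_k) = sum_{k >= 1} a * r^(k-1),
  with a = 2/5 and r = 3/8.
Since 0 < r = 3/8 < 1, the geometric series converges:
  sum_{k >= 1} a * r^(k-1) = a / (1 - r).
  = 2/5 / (1 - 3/8)
  = 2/5 / (5/8)
  = 16/25.

16/25


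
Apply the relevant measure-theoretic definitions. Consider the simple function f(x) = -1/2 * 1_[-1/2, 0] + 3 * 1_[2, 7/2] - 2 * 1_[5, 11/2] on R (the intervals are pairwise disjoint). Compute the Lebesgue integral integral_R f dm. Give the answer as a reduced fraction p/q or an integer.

For a simple function f = sum_i c_i * 1_{A_i} with disjoint A_i,
  integral f dm = sum_i c_i * m(A_i).
Lengths of the A_i:
  m(A_1) = 0 - (-1/2) = 1/2.
  m(A_2) = 7/2 - 2 = 3/2.
  m(A_3) = 11/2 - 5 = 1/2.
Contributions c_i * m(A_i):
  (-1/2) * (1/2) = -1/4.
  (3) * (3/2) = 9/2.
  (-2) * (1/2) = -1.
Total: -1/4 + 9/2 - 1 = 13/4.

13/4


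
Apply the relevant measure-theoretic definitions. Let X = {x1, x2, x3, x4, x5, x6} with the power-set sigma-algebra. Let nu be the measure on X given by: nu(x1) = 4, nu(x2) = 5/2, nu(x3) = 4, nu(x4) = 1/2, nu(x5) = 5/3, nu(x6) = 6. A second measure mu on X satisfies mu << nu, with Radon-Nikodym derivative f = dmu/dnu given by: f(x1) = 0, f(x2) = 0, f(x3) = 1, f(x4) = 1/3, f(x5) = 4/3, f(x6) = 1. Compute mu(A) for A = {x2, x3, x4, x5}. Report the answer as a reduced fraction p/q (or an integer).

By the defining property of the Radon-Nikodym derivative, for every measurable set A,
  mu(A) = integral_A f dnu.
Since nu is a discrete measure concentrated on the atoms of X, the integral over A reduces to the sum
  mu(A) = sum_{x in A} f(x) * nu({x}).
Computing each term:
  x2: f(x2) * nu(x2) = 0 * 5/2 = 0.
  x3: f(x3) * nu(x3) = 1 * 4 = 4.
  x4: f(x4) * nu(x4) = 1/3 * 1/2 = 1/6.
  x5: f(x5) * nu(x5) = 4/3 * 5/3 = 20/9.
Summing: mu(A) = 0 + 4 + 1/6 + 20/9 = 115/18.

115/18


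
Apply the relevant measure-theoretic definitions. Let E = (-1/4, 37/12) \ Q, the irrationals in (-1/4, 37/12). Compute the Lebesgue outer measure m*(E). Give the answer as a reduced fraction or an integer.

The interval I = (-1/4, 37/12) has m(I) = 37/12 - (-1/4) = 10/3 (endpoints are measure-zero, so open/closed/half-open agree). Write I = (I cap Q) u (I \ Q). The rationals in I are countable, so m*(I cap Q) = 0 (cover each rational by intervals whose total length is arbitrarily small). By countable subadditivity m*(I) <= m*(I cap Q) + m*(I \ Q), hence m*(I \ Q) >= m(I) = 10/3. The reverse inequality m*(I \ Q) <= m*(I) = 10/3 is trivial since (I \ Q) is a subset of I. Therefore m*(I \ Q) = 10/3.

10/3


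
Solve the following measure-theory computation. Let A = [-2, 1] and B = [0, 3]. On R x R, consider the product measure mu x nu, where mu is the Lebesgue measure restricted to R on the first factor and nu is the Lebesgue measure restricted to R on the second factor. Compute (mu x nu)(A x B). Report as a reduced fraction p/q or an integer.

For a measurable rectangle A x B, the product measure satisfies
  (mu x nu)(A x B) = mu(A) * nu(B).
  mu(A) = 3.
  nu(B) = 3.
  (mu x nu)(A x B) = 3 * 3 = 9.

9


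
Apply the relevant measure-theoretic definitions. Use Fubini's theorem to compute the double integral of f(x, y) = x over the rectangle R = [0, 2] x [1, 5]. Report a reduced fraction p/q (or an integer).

f(x, y) is a tensor product of a function of x and a function of y, and both factors are bounded continuous (hence Lebesgue integrable) on the rectangle, so Fubini's theorem applies:
  integral_R f d(m x m) = (integral_a1^b1 x dx) * (integral_a2^b2 1 dy).
Inner integral in x: integral_{0}^{2} x dx = (2^2 - 0^2)/2
  = 2.
Inner integral in y: integral_{1}^{5} 1 dy = (5^1 - 1^1)/1
  = 4.
Product: (2) * (4) = 8.

8


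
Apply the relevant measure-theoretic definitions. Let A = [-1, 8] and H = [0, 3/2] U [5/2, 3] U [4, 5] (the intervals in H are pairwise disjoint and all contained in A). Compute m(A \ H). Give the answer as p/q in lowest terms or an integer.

The ambient interval has length m(A) = 8 - (-1) = 9.
Since the holes are disjoint and sit inside A, by finite additivity
  m(H) = sum_i (b_i - a_i), and m(A \ H) = m(A) - m(H).
Computing the hole measures:
  m(H_1) = 3/2 - 0 = 3/2.
  m(H_2) = 3 - 5/2 = 1/2.
  m(H_3) = 5 - 4 = 1.
Summed: m(H) = 3/2 + 1/2 + 1 = 3.
So m(A \ H) = 9 - 3 = 6.

6


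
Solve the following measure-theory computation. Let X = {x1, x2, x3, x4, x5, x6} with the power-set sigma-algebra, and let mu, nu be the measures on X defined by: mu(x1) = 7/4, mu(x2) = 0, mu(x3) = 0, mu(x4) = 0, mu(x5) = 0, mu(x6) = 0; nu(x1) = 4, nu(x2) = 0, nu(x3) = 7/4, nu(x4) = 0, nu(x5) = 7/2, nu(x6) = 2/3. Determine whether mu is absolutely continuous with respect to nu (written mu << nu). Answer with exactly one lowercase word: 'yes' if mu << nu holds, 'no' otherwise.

mu << nu means: every nu-null measurable set is also mu-null; equivalently, for every atom x, if nu({x}) = 0 then mu({x}) = 0.
Checking each atom:
  x1: nu = 4 > 0 -> no constraint.
  x2: nu = 0, mu = 0 -> consistent with mu << nu.
  x3: nu = 7/4 > 0 -> no constraint.
  x4: nu = 0, mu = 0 -> consistent with mu << nu.
  x5: nu = 7/2 > 0 -> no constraint.
  x6: nu = 2/3 > 0 -> no constraint.
No atom violates the condition. Therefore mu << nu.

yes


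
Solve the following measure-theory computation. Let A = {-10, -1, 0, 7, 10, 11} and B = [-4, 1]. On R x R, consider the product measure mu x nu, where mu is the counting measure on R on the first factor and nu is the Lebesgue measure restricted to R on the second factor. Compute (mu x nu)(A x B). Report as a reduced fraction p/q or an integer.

For a measurable rectangle A x B, the product measure satisfies
  (mu x nu)(A x B) = mu(A) * nu(B).
  mu(A) = 6.
  nu(B) = 5.
  (mu x nu)(A x B) = 6 * 5 = 30.

30


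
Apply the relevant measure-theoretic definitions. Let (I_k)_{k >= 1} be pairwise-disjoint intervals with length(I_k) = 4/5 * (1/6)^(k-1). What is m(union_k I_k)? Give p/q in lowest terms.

By countable additivity of the Lebesgue measure on pairwise disjoint measurable sets,
  m(union_{k >= 1} I_k) = sum_{k >= 1} m(I_k) = sum_{k >= 1} a * r^(k-1),
  with a = 4/5 and r = 1/6.
Since 0 < r = 1/6 < 1, the geometric series converges:
  sum_{k >= 1} a * r^(k-1) = a / (1 - r).
  = 4/5 / (1 - 1/6)
  = 4/5 / (5/6)
  = 24/25.

24/25


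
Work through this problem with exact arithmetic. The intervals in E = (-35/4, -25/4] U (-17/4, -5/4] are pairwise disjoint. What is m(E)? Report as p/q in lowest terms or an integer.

For pairwise disjoint intervals, m(union_i I_i) = sum_i m(I_i),
and m is invariant under swapping open/closed endpoints (single points have measure 0).
So m(E) = sum_i (b_i - a_i).
  I_1 has length -25/4 - (-35/4) = 5/2.
  I_2 has length -5/4 - (-17/4) = 3.
Summing:
  m(E) = 5/2 + 3 = 11/2.

11/2


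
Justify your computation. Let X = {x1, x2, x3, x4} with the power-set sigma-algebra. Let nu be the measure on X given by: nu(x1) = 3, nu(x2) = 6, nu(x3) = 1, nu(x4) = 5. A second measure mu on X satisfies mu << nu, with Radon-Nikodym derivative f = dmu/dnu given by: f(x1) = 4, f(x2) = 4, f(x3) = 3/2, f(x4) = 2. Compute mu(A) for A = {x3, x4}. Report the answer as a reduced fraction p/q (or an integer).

By the defining property of the Radon-Nikodym derivative, for every measurable set A,
  mu(A) = integral_A f dnu.
Since nu is a discrete measure concentrated on the atoms of X, the integral over A reduces to the sum
  mu(A) = sum_{x in A} f(x) * nu({x}).
Computing each term:
  x3: f(x3) * nu(x3) = 3/2 * 1 = 3/2.
  x4: f(x4) * nu(x4) = 2 * 5 = 10.
Summing: mu(A) = 3/2 + 10 = 23/2.

23/2


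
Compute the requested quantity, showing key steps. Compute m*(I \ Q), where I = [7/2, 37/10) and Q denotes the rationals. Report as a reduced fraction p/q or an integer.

The interval I = [7/2, 37/10) has m(I) = 37/10 - 7/2 = 1/5 (endpoints are measure-zero, so open/closed/half-open agree). Write I = (I cap Q) u (I \ Q). The rationals in I are countable, so m*(I cap Q) = 0 (cover each rational by intervals whose total length is arbitrarily small). By countable subadditivity m*(I) <= m*(I cap Q) + m*(I \ Q), hence m*(I \ Q) >= m(I) = 1/5. The reverse inequality m*(I \ Q) <= m*(I) = 1/5 is trivial since (I \ Q) is a subset of I. Therefore m*(I \ Q) = 1/5.

1/5


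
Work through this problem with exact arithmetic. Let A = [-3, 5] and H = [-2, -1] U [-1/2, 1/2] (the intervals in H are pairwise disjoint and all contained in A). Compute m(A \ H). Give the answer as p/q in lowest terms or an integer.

The ambient interval has length m(A) = 5 - (-3) = 8.
Since the holes are disjoint and sit inside A, by finite additivity
  m(H) = sum_i (b_i - a_i), and m(A \ H) = m(A) - m(H).
Computing the hole measures:
  m(H_1) = -1 - (-2) = 1.
  m(H_2) = 1/2 - (-1/2) = 1.
Summed: m(H) = 1 + 1 = 2.
So m(A \ H) = 8 - 2 = 6.

6


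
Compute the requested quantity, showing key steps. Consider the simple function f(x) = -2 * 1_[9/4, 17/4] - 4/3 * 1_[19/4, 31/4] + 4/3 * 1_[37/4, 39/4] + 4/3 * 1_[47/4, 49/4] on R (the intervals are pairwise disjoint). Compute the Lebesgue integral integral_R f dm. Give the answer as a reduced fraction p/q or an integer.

For a simple function f = sum_i c_i * 1_{A_i} with disjoint A_i,
  integral f dm = sum_i c_i * m(A_i).
Lengths of the A_i:
  m(A_1) = 17/4 - 9/4 = 2.
  m(A_2) = 31/4 - 19/4 = 3.
  m(A_3) = 39/4 - 37/4 = 1/2.
  m(A_4) = 49/4 - 47/4 = 1/2.
Contributions c_i * m(A_i):
  (-2) * (2) = -4.
  (-4/3) * (3) = -4.
  (4/3) * (1/2) = 2/3.
  (4/3) * (1/2) = 2/3.
Total: -4 - 4 + 2/3 + 2/3 = -20/3.

-20/3


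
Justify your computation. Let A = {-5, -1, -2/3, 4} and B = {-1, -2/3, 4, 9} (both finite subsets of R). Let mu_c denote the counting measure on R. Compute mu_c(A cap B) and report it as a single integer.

Counting measure on a finite set equals cardinality. mu_c(A cap B) = |A cap B| (elements appearing in both).
Enumerating the elements of A that also lie in B gives 3 element(s).
So mu_c(A cap B) = 3.

3


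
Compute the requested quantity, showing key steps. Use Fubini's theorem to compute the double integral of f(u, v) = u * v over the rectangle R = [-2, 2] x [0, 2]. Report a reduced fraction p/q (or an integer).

f(u, v) is a tensor product of a function of u and a function of v, and both factors are bounded continuous (hence Lebesgue integrable) on the rectangle, so Fubini's theorem applies:
  integral_R f d(m x m) = (integral_a1^b1 u du) * (integral_a2^b2 v dv).
Inner integral in u: integral_{-2}^{2} u du = (2^2 - (-2)^2)/2
  = 0.
Inner integral in v: integral_{0}^{2} v dv = (2^2 - 0^2)/2
  = 2.
Product: (0) * (2) = 0.

0


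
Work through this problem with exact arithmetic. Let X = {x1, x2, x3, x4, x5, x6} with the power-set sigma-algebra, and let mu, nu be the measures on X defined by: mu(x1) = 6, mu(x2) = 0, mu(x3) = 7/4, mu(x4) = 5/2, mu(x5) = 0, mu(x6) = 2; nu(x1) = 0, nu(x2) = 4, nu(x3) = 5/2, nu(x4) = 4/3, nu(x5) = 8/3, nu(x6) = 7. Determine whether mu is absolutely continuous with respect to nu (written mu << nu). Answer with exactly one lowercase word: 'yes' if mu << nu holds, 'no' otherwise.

mu << nu means: every nu-null measurable set is also mu-null; equivalently, for every atom x, if nu({x}) = 0 then mu({x}) = 0.
Checking each atom:
  x1: nu = 0, mu = 6 > 0 -> violates mu << nu.
  x2: nu = 4 > 0 -> no constraint.
  x3: nu = 5/2 > 0 -> no constraint.
  x4: nu = 4/3 > 0 -> no constraint.
  x5: nu = 8/3 > 0 -> no constraint.
  x6: nu = 7 > 0 -> no constraint.
The atom(s) x1 violate the condition (nu = 0 but mu > 0). Therefore mu is NOT absolutely continuous w.r.t. nu.

no


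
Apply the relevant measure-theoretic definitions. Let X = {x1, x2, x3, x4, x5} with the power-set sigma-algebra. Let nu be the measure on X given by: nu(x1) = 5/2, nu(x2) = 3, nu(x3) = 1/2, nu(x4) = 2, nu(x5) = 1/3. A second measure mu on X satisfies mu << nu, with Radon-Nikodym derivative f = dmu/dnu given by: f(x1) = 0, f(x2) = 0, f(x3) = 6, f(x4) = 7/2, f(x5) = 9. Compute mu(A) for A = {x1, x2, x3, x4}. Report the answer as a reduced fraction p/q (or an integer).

By the defining property of the Radon-Nikodym derivative, for every measurable set A,
  mu(A) = integral_A f dnu.
Since nu is a discrete measure concentrated on the atoms of X, the integral over A reduces to the sum
  mu(A) = sum_{x in A} f(x) * nu({x}).
Computing each term:
  x1: f(x1) * nu(x1) = 0 * 5/2 = 0.
  x2: f(x2) * nu(x2) = 0 * 3 = 0.
  x3: f(x3) * nu(x3) = 6 * 1/2 = 3.
  x4: f(x4) * nu(x4) = 7/2 * 2 = 7.
Summing: mu(A) = 0 + 0 + 3 + 7 = 10.

10


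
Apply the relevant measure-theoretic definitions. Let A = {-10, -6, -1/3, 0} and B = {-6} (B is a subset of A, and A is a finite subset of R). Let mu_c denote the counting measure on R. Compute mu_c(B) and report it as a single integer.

Counting measure assigns mu_c(E) = |E| (number of elements) when E is finite.
B has 1 element(s), so mu_c(B) = 1.

1


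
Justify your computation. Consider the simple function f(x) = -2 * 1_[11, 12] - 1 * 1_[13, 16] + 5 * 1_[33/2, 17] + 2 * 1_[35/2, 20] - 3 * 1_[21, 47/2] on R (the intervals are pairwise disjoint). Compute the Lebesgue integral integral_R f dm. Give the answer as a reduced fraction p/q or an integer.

For a simple function f = sum_i c_i * 1_{A_i} with disjoint A_i,
  integral f dm = sum_i c_i * m(A_i).
Lengths of the A_i:
  m(A_1) = 12 - 11 = 1.
  m(A_2) = 16 - 13 = 3.
  m(A_3) = 17 - 33/2 = 1/2.
  m(A_4) = 20 - 35/2 = 5/2.
  m(A_5) = 47/2 - 21 = 5/2.
Contributions c_i * m(A_i):
  (-2) * (1) = -2.
  (-1) * (3) = -3.
  (5) * (1/2) = 5/2.
  (2) * (5/2) = 5.
  (-3) * (5/2) = -15/2.
Total: -2 - 3 + 5/2 + 5 - 15/2 = -5.

-5


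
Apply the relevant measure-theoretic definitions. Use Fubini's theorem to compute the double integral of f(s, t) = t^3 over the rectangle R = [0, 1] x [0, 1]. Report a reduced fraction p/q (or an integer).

f(s, t) is a tensor product of a function of s and a function of t, and both factors are bounded continuous (hence Lebesgue integrable) on the rectangle, so Fubini's theorem applies:
  integral_R f d(m x m) = (integral_a1^b1 1 ds) * (integral_a2^b2 t^3 dt).
Inner integral in s: integral_{0}^{1} 1 ds = (1^1 - 0^1)/1
  = 1.
Inner integral in t: integral_{0}^{1} t^3 dt = (1^4 - 0^4)/4
  = 1/4.
Product: (1) * (1/4) = 1/4.

1/4


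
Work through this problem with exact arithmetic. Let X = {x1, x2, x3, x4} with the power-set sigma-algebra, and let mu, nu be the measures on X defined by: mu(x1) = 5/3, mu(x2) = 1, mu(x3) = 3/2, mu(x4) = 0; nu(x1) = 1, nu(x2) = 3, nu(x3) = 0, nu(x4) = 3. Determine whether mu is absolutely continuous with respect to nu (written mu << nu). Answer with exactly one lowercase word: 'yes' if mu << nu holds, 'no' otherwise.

mu << nu means: every nu-null measurable set is also mu-null; equivalently, for every atom x, if nu({x}) = 0 then mu({x}) = 0.
Checking each atom:
  x1: nu = 1 > 0 -> no constraint.
  x2: nu = 3 > 0 -> no constraint.
  x3: nu = 0, mu = 3/2 > 0 -> violates mu << nu.
  x4: nu = 3 > 0 -> no constraint.
The atom(s) x3 violate the condition (nu = 0 but mu > 0). Therefore mu is NOT absolutely continuous w.r.t. nu.

no


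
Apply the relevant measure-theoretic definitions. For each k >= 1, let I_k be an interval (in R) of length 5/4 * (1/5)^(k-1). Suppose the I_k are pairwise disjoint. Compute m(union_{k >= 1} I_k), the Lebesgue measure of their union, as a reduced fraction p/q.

By countable additivity of the Lebesgue measure on pairwise disjoint measurable sets,
  m(union_{k >= 1} I_k) = sum_{k >= 1} m(I_k) = sum_{k >= 1} a * r^(k-1),
  with a = 5/4 and r = 1/5.
Since 0 < r = 1/5 < 1, the geometric series converges:
  sum_{k >= 1} a * r^(k-1) = a / (1 - r).
  = 5/4 / (1 - 1/5)
  = 5/4 / (4/5)
  = 25/16.

25/16


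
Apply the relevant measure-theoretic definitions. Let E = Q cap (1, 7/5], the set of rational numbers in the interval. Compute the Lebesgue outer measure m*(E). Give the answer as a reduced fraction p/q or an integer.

E = Q cap (1, 7/5] is a subset of Q, which is countable. Enumerate Q = {q_1, q_2, ...}; for any eps > 0, cover q_k by the open interval (q_k - eps/2^(k+1), q_k + eps/2^(k+1)), of length eps/2^k. The total cover length is sum_{k>=1} eps/2^k = eps. Hence m*(E) <= m*(Q) <= eps for every eps > 0, and since outer measure is non-negative, m*(E) = 0.

0


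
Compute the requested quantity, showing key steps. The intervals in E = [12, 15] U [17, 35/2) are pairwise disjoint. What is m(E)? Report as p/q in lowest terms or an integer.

For pairwise disjoint intervals, m(union_i I_i) = sum_i m(I_i),
and m is invariant under swapping open/closed endpoints (single points have measure 0).
So m(E) = sum_i (b_i - a_i).
  I_1 has length 15 - 12 = 3.
  I_2 has length 35/2 - 17 = 1/2.
Summing:
  m(E) = 3 + 1/2 = 7/2.

7/2


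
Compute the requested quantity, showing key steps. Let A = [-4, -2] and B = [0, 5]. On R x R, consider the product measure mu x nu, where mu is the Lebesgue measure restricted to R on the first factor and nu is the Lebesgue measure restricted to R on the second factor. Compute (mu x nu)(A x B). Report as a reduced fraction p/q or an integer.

For a measurable rectangle A x B, the product measure satisfies
  (mu x nu)(A x B) = mu(A) * nu(B).
  mu(A) = 2.
  nu(B) = 5.
  (mu x nu)(A x B) = 2 * 5 = 10.

10


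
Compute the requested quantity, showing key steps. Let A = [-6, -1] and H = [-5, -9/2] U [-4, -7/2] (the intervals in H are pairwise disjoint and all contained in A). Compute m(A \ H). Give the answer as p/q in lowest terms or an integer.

The ambient interval has length m(A) = -1 - (-6) = 5.
Since the holes are disjoint and sit inside A, by finite additivity
  m(H) = sum_i (b_i - a_i), and m(A \ H) = m(A) - m(H).
Computing the hole measures:
  m(H_1) = -9/2 - (-5) = 1/2.
  m(H_2) = -7/2 - (-4) = 1/2.
Summed: m(H) = 1/2 + 1/2 = 1.
So m(A \ H) = 5 - 1 = 4.

4


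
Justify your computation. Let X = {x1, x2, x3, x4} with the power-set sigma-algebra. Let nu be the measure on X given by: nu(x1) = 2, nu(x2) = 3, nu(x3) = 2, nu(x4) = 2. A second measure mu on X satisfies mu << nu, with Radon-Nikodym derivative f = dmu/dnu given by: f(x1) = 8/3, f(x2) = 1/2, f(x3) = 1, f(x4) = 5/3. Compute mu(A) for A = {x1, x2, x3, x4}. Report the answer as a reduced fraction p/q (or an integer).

By the defining property of the Radon-Nikodym derivative, for every measurable set A,
  mu(A) = integral_A f dnu.
Since nu is a discrete measure concentrated on the atoms of X, the integral over A reduces to the sum
  mu(A) = sum_{x in A} f(x) * nu({x}).
Computing each term:
  x1: f(x1) * nu(x1) = 8/3 * 2 = 16/3.
  x2: f(x2) * nu(x2) = 1/2 * 3 = 3/2.
  x3: f(x3) * nu(x3) = 1 * 2 = 2.
  x4: f(x4) * nu(x4) = 5/3 * 2 = 10/3.
Summing: mu(A) = 16/3 + 3/2 + 2 + 10/3 = 73/6.

73/6


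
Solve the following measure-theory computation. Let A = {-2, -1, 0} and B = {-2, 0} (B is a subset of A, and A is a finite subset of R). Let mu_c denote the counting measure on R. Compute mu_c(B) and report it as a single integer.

Counting measure assigns mu_c(E) = |E| (number of elements) when E is finite.
B has 2 element(s), so mu_c(B) = 2.

2


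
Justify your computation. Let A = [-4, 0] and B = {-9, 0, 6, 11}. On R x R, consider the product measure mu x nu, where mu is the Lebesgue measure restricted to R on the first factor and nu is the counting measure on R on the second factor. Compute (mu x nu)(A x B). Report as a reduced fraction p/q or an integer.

For a measurable rectangle A x B, the product measure satisfies
  (mu x nu)(A x B) = mu(A) * nu(B).
  mu(A) = 4.
  nu(B) = 4.
  (mu x nu)(A x B) = 4 * 4 = 16.

16


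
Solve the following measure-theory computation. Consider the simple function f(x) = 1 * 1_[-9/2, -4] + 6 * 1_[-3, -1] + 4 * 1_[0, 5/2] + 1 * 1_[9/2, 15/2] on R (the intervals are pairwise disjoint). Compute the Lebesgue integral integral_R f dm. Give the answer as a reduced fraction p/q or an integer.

For a simple function f = sum_i c_i * 1_{A_i} with disjoint A_i,
  integral f dm = sum_i c_i * m(A_i).
Lengths of the A_i:
  m(A_1) = -4 - (-9/2) = 1/2.
  m(A_2) = -1 - (-3) = 2.
  m(A_3) = 5/2 - 0 = 5/2.
  m(A_4) = 15/2 - 9/2 = 3.
Contributions c_i * m(A_i):
  (1) * (1/2) = 1/2.
  (6) * (2) = 12.
  (4) * (5/2) = 10.
  (1) * (3) = 3.
Total: 1/2 + 12 + 10 + 3 = 51/2.

51/2


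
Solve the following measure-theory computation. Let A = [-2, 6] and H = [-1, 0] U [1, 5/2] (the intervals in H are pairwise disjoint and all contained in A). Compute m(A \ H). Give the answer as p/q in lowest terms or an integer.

The ambient interval has length m(A) = 6 - (-2) = 8.
Since the holes are disjoint and sit inside A, by finite additivity
  m(H) = sum_i (b_i - a_i), and m(A \ H) = m(A) - m(H).
Computing the hole measures:
  m(H_1) = 0 - (-1) = 1.
  m(H_2) = 5/2 - 1 = 3/2.
Summed: m(H) = 1 + 3/2 = 5/2.
So m(A \ H) = 8 - 5/2 = 11/2.

11/2


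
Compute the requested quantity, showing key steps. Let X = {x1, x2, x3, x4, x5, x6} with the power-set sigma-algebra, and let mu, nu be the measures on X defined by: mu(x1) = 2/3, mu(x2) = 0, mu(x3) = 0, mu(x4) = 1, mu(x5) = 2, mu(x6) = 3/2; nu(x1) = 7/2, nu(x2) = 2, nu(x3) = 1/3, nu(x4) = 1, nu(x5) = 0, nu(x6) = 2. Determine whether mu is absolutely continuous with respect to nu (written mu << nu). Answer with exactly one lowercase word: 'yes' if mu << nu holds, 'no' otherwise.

mu << nu means: every nu-null measurable set is also mu-null; equivalently, for every atom x, if nu({x}) = 0 then mu({x}) = 0.
Checking each atom:
  x1: nu = 7/2 > 0 -> no constraint.
  x2: nu = 2 > 0 -> no constraint.
  x3: nu = 1/3 > 0 -> no constraint.
  x4: nu = 1 > 0 -> no constraint.
  x5: nu = 0, mu = 2 > 0 -> violates mu << nu.
  x6: nu = 2 > 0 -> no constraint.
The atom(s) x5 violate the condition (nu = 0 but mu > 0). Therefore mu is NOT absolutely continuous w.r.t. nu.

no


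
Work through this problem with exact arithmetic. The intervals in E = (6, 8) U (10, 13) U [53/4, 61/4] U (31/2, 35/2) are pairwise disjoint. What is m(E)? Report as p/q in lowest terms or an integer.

For pairwise disjoint intervals, m(union_i I_i) = sum_i m(I_i),
and m is invariant under swapping open/closed endpoints (single points have measure 0).
So m(E) = sum_i (b_i - a_i).
  I_1 has length 8 - 6 = 2.
  I_2 has length 13 - 10 = 3.
  I_3 has length 61/4 - 53/4 = 2.
  I_4 has length 35/2 - 31/2 = 2.
Summing:
  m(E) = 2 + 3 + 2 + 2 = 9.

9


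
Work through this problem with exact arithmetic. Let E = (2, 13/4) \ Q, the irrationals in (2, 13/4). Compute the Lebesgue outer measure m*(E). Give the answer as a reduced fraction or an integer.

The interval I = (2, 13/4) has m(I) = 13/4 - 2 = 5/4 (endpoints are measure-zero, so open/closed/half-open agree). Write I = (I cap Q) u (I \ Q). The rationals in I are countable, so m*(I cap Q) = 0 (cover each rational by intervals whose total length is arbitrarily small). By countable subadditivity m*(I) <= m*(I cap Q) + m*(I \ Q), hence m*(I \ Q) >= m(I) = 5/4. The reverse inequality m*(I \ Q) <= m*(I) = 5/4 is trivial since (I \ Q) is a subset of I. Therefore m*(I \ Q) = 5/4.

5/4


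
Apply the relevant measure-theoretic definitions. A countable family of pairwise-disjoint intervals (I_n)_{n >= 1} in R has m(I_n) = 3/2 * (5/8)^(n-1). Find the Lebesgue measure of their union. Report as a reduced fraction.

By countable additivity of the Lebesgue measure on pairwise disjoint measurable sets,
  m(union_{n >= 1} I_n) = sum_{n >= 1} m(I_n) = sum_{n >= 1} a * r^(n-1),
  with a = 3/2 and r = 5/8.
Since 0 < r = 5/8 < 1, the geometric series converges:
  sum_{n >= 1} a * r^(n-1) = a / (1 - r).
  = 3/2 / (1 - 5/8)
  = 3/2 / (3/8)
  = 4.

4


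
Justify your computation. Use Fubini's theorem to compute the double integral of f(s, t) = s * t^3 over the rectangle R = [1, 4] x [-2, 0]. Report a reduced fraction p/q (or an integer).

f(s, t) is a tensor product of a function of s and a function of t, and both factors are bounded continuous (hence Lebesgue integrable) on the rectangle, so Fubini's theorem applies:
  integral_R f d(m x m) = (integral_a1^b1 s ds) * (integral_a2^b2 t^3 dt).
Inner integral in s: integral_{1}^{4} s ds = (4^2 - 1^2)/2
  = 15/2.
Inner integral in t: integral_{-2}^{0} t^3 dt = (0^4 - (-2)^4)/4
  = -4.
Product: (15/2) * (-4) = -30.

-30


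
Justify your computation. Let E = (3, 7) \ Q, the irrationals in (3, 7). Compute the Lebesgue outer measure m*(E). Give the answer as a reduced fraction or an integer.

The interval I = (3, 7) has m(I) = 7 - 3 = 4 (endpoints are measure-zero, so open/closed/half-open agree). Write I = (I cap Q) u (I \ Q). The rationals in I are countable, so m*(I cap Q) = 0 (cover each rational by intervals whose total length is arbitrarily small). By countable subadditivity m*(I) <= m*(I cap Q) + m*(I \ Q), hence m*(I \ Q) >= m(I) = 4. The reverse inequality m*(I \ Q) <= m*(I) = 4 is trivial since (I \ Q) is a subset of I. Therefore m*(I \ Q) = 4.

4


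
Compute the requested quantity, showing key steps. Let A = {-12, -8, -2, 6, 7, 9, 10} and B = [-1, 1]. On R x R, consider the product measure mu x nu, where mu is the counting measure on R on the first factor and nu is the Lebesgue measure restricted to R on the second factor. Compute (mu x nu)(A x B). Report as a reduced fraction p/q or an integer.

For a measurable rectangle A x B, the product measure satisfies
  (mu x nu)(A x B) = mu(A) * nu(B).
  mu(A) = 7.
  nu(B) = 2.
  (mu x nu)(A x B) = 7 * 2 = 14.

14


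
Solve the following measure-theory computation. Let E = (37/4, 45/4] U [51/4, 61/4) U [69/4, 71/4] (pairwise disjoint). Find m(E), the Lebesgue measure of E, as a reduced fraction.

For pairwise disjoint intervals, m(union_i I_i) = sum_i m(I_i),
and m is invariant under swapping open/closed endpoints (single points have measure 0).
So m(E) = sum_i (b_i - a_i).
  I_1 has length 45/4 - 37/4 = 2.
  I_2 has length 61/4 - 51/4 = 5/2.
  I_3 has length 71/4 - 69/4 = 1/2.
Summing:
  m(E) = 2 + 5/2 + 1/2 = 5.

5


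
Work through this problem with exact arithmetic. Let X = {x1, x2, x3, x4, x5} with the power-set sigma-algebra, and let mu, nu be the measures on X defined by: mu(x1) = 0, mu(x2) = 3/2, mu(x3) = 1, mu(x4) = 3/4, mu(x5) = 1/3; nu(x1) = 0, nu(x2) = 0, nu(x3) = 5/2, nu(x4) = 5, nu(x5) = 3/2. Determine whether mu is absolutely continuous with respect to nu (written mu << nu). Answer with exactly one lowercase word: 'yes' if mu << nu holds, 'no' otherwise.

mu << nu means: every nu-null measurable set is also mu-null; equivalently, for every atom x, if nu({x}) = 0 then mu({x}) = 0.
Checking each atom:
  x1: nu = 0, mu = 0 -> consistent with mu << nu.
  x2: nu = 0, mu = 3/2 > 0 -> violates mu << nu.
  x3: nu = 5/2 > 0 -> no constraint.
  x4: nu = 5 > 0 -> no constraint.
  x5: nu = 3/2 > 0 -> no constraint.
The atom(s) x2 violate the condition (nu = 0 but mu > 0). Therefore mu is NOT absolutely continuous w.r.t. nu.

no


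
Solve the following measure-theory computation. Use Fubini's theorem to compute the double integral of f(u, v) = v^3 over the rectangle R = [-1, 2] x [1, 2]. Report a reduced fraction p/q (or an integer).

f(u, v) is a tensor product of a function of u and a function of v, and both factors are bounded continuous (hence Lebesgue integrable) on the rectangle, so Fubini's theorem applies:
  integral_R f d(m x m) = (integral_a1^b1 1 du) * (integral_a2^b2 v^3 dv).
Inner integral in u: integral_{-1}^{2} 1 du = (2^1 - (-1)^1)/1
  = 3.
Inner integral in v: integral_{1}^{2} v^3 dv = (2^4 - 1^4)/4
  = 15/4.
Product: (3) * (15/4) = 45/4.

45/4


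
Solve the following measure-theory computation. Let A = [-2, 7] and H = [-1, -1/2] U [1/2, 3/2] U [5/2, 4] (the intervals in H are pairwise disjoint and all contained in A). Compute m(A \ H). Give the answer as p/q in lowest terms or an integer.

The ambient interval has length m(A) = 7 - (-2) = 9.
Since the holes are disjoint and sit inside A, by finite additivity
  m(H) = sum_i (b_i - a_i), and m(A \ H) = m(A) - m(H).
Computing the hole measures:
  m(H_1) = -1/2 - (-1) = 1/2.
  m(H_2) = 3/2 - 1/2 = 1.
  m(H_3) = 4 - 5/2 = 3/2.
Summed: m(H) = 1/2 + 1 + 3/2 = 3.
So m(A \ H) = 9 - 3 = 6.

6


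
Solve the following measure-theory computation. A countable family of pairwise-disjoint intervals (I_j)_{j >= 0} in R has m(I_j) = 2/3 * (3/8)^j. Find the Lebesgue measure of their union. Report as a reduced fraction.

By countable additivity of the Lebesgue measure on pairwise disjoint measurable sets,
  m(union_{j >= 0} I_j) = sum_{j >= 0} m(I_j) = sum_{j >= 0} a * r^j,
  with a = 2/3 and r = 3/8.
Since 0 < r = 3/8 < 1, the geometric series converges:
  sum_{j >= 0} a * r^j = a / (1 - r).
  = 2/3 / (1 - 3/8)
  = 2/3 / (5/8)
  = 16/15.

16/15


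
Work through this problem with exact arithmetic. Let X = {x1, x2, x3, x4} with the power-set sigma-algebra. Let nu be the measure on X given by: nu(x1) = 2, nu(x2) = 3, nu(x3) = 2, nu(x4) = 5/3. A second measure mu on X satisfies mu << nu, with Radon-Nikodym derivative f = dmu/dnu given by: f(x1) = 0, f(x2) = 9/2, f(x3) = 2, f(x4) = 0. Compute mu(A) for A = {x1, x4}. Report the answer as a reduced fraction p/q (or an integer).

By the defining property of the Radon-Nikodym derivative, for every measurable set A,
  mu(A) = integral_A f dnu.
Since nu is a discrete measure concentrated on the atoms of X, the integral over A reduces to the sum
  mu(A) = sum_{x in A} f(x) * nu({x}).
Computing each term:
  x1: f(x1) * nu(x1) = 0 * 2 = 0.
  x4: f(x4) * nu(x4) = 0 * 5/3 = 0.
Summing: mu(A) = 0 + 0 = 0.

0


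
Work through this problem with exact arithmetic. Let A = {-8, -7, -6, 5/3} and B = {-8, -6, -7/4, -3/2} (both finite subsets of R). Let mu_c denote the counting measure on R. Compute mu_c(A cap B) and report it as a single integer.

Counting measure on a finite set equals cardinality. mu_c(A cap B) = |A cap B| (elements appearing in both).
Enumerating the elements of A that also lie in B gives 2 element(s).
So mu_c(A cap B) = 2.

2


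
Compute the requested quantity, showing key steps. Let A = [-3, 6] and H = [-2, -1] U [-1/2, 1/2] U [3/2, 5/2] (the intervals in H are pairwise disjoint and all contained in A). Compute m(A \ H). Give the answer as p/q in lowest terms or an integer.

The ambient interval has length m(A) = 6 - (-3) = 9.
Since the holes are disjoint and sit inside A, by finite additivity
  m(H) = sum_i (b_i - a_i), and m(A \ H) = m(A) - m(H).
Computing the hole measures:
  m(H_1) = -1 - (-2) = 1.
  m(H_2) = 1/2 - (-1/2) = 1.
  m(H_3) = 5/2 - 3/2 = 1.
Summed: m(H) = 1 + 1 + 1 = 3.
So m(A \ H) = 9 - 3 = 6.

6


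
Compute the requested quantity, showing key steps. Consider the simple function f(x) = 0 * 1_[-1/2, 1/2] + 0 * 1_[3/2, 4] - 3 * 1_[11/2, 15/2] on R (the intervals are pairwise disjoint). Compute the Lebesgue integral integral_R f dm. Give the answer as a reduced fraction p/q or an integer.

For a simple function f = sum_i c_i * 1_{A_i} with disjoint A_i,
  integral f dm = sum_i c_i * m(A_i).
Lengths of the A_i:
  m(A_1) = 1/2 - (-1/2) = 1.
  m(A_2) = 4 - 3/2 = 5/2.
  m(A_3) = 15/2 - 11/2 = 2.
Contributions c_i * m(A_i):
  (0) * (1) = 0.
  (0) * (5/2) = 0.
  (-3) * (2) = -6.
Total: 0 + 0 - 6 = -6.

-6


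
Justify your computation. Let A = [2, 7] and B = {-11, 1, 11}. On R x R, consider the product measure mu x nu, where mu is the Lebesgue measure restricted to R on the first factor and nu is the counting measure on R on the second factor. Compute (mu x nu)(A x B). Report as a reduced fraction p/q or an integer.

For a measurable rectangle A x B, the product measure satisfies
  (mu x nu)(A x B) = mu(A) * nu(B).
  mu(A) = 5.
  nu(B) = 3.
  (mu x nu)(A x B) = 5 * 3 = 15.

15


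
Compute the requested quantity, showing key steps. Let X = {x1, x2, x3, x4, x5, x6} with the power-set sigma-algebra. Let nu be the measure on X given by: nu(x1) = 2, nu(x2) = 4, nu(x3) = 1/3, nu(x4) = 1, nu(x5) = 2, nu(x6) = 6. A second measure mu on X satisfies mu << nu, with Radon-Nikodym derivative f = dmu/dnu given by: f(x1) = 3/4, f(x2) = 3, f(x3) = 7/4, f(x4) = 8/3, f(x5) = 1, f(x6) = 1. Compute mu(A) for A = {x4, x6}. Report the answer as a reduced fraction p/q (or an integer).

By the defining property of the Radon-Nikodym derivative, for every measurable set A,
  mu(A) = integral_A f dnu.
Since nu is a discrete measure concentrated on the atoms of X, the integral over A reduces to the sum
  mu(A) = sum_{x in A} f(x) * nu({x}).
Computing each term:
  x4: f(x4) * nu(x4) = 8/3 * 1 = 8/3.
  x6: f(x6) * nu(x6) = 1 * 6 = 6.
Summing: mu(A) = 8/3 + 6 = 26/3.

26/3


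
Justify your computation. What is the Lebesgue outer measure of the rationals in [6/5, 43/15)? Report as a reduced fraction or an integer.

E = Q cap [6/5, 43/15) is a subset of Q, which is countable. Enumerate Q = {q_1, q_2, ...}; for any eps > 0, cover q_k by the open interval (q_k - eps/2^(k+1), q_k + eps/2^(k+1)), of length eps/2^k. The total cover length is sum_{k>=1} eps/2^k = eps. Hence m*(E) <= m*(Q) <= eps for every eps > 0, and since outer measure is non-negative, m*(E) = 0.

0


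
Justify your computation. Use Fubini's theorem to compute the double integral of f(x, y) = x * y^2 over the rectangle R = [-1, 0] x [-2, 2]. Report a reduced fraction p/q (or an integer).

f(x, y) is a tensor product of a function of x and a function of y, and both factors are bounded continuous (hence Lebesgue integrable) on the rectangle, so Fubini's theorem applies:
  integral_R f d(m x m) = (integral_a1^b1 x dx) * (integral_a2^b2 y^2 dy).
Inner integral in x: integral_{-1}^{0} x dx = (0^2 - (-1)^2)/2
  = -1/2.
Inner integral in y: integral_{-2}^{2} y^2 dy = (2^3 - (-2)^3)/3
  = 16/3.
Product: (-1/2) * (16/3) = -8/3.

-8/3


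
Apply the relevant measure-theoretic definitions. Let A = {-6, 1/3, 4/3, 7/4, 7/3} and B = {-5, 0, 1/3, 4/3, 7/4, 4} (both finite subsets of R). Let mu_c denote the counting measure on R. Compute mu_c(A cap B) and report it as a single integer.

Counting measure on a finite set equals cardinality. mu_c(A cap B) = |A cap B| (elements appearing in both).
Enumerating the elements of A that also lie in B gives 3 element(s).
So mu_c(A cap B) = 3.

3


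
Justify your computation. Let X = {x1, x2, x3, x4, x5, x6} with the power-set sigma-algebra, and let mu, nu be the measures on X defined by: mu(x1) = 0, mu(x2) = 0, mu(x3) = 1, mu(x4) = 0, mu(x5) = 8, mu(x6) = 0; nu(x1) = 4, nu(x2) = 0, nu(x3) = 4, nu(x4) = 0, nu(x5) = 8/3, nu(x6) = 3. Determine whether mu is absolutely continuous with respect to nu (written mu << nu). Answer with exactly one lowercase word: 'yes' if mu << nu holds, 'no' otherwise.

mu << nu means: every nu-null measurable set is also mu-null; equivalently, for every atom x, if nu({x}) = 0 then mu({x}) = 0.
Checking each atom:
  x1: nu = 4 > 0 -> no constraint.
  x2: nu = 0, mu = 0 -> consistent with mu << nu.
  x3: nu = 4 > 0 -> no constraint.
  x4: nu = 0, mu = 0 -> consistent with mu << nu.
  x5: nu = 8/3 > 0 -> no constraint.
  x6: nu = 3 > 0 -> no constraint.
No atom violates the condition. Therefore mu << nu.

yes


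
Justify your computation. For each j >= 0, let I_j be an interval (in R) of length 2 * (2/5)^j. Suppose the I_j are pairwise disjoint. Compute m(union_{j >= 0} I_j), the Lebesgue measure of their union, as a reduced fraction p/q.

By countable additivity of the Lebesgue measure on pairwise disjoint measurable sets,
  m(union_{j >= 0} I_j) = sum_{j >= 0} m(I_j) = sum_{j >= 0} a * r^j,
  with a = 2 and r = 2/5.
Since 0 < r = 2/5 < 1, the geometric series converges:
  sum_{j >= 0} a * r^j = a / (1 - r).
  = 2 / (1 - 2/5)
  = 2 / (3/5)
  = 10/3.

10/3


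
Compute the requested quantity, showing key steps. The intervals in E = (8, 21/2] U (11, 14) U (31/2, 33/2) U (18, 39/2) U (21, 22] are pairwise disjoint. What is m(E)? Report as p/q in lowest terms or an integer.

For pairwise disjoint intervals, m(union_i I_i) = sum_i m(I_i),
and m is invariant under swapping open/closed endpoints (single points have measure 0).
So m(E) = sum_i (b_i - a_i).
  I_1 has length 21/2 - 8 = 5/2.
  I_2 has length 14 - 11 = 3.
  I_3 has length 33/2 - 31/2 = 1.
  I_4 has length 39/2 - 18 = 3/2.
  I_5 has length 22 - 21 = 1.
Summing:
  m(E) = 5/2 + 3 + 1 + 3/2 + 1 = 9.

9


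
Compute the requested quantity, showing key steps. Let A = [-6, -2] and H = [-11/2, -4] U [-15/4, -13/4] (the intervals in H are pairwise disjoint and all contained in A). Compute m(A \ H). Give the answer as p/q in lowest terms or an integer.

The ambient interval has length m(A) = -2 - (-6) = 4.
Since the holes are disjoint and sit inside A, by finite additivity
  m(H) = sum_i (b_i - a_i), and m(A \ H) = m(A) - m(H).
Computing the hole measures:
  m(H_1) = -4 - (-11/2) = 3/2.
  m(H_2) = -13/4 - (-15/4) = 1/2.
Summed: m(H) = 3/2 + 1/2 = 2.
So m(A \ H) = 4 - 2 = 2.

2


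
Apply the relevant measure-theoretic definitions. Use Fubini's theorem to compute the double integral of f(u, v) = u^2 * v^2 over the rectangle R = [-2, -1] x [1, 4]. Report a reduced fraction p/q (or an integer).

f(u, v) is a tensor product of a function of u and a function of v, and both factors are bounded continuous (hence Lebesgue integrable) on the rectangle, so Fubini's theorem applies:
  integral_R f d(m x m) = (integral_a1^b1 u^2 du) * (integral_a2^b2 v^2 dv).
Inner integral in u: integral_{-2}^{-1} u^2 du = ((-1)^3 - (-2)^3)/3
  = 7/3.
Inner integral in v: integral_{1}^{4} v^2 dv = (4^3 - 1^3)/3
  = 21.
Product: (7/3) * (21) = 49.

49


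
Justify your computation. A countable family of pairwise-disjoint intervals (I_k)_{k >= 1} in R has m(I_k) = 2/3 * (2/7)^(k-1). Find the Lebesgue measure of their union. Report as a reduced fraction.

By countable additivity of the Lebesgue measure on pairwise disjoint measurable sets,
  m(union_{k >= 1} I_k) = sum_{k >= 1} m(I_k) = sum_{k >= 1} a * r^(k-1),
  with a = 2/3 and r = 2/7.
Since 0 < r = 2/7 < 1, the geometric series converges:
  sum_{k >= 1} a * r^(k-1) = a / (1 - r).
  = 2/3 / (1 - 2/7)
  = 2/3 / (5/7)
  = 14/15.

14/15


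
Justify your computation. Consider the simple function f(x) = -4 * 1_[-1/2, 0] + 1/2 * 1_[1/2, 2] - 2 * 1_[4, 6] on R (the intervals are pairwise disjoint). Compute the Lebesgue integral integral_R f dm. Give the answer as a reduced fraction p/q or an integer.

For a simple function f = sum_i c_i * 1_{A_i} with disjoint A_i,
  integral f dm = sum_i c_i * m(A_i).
Lengths of the A_i:
  m(A_1) = 0 - (-1/2) = 1/2.
  m(A_2) = 2 - 1/2 = 3/2.
  m(A_3) = 6 - 4 = 2.
Contributions c_i * m(A_i):
  (-4) * (1/2) = -2.
  (1/2) * (3/2) = 3/4.
  (-2) * (2) = -4.
Total: -2 + 3/4 - 4 = -21/4.

-21/4


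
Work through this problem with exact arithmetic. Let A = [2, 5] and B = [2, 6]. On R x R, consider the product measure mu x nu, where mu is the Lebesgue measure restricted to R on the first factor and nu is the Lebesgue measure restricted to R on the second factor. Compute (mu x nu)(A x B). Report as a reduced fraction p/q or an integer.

For a measurable rectangle A x B, the product measure satisfies
  (mu x nu)(A x B) = mu(A) * nu(B).
  mu(A) = 3.
  nu(B) = 4.
  (mu x nu)(A x B) = 3 * 4 = 12.

12
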